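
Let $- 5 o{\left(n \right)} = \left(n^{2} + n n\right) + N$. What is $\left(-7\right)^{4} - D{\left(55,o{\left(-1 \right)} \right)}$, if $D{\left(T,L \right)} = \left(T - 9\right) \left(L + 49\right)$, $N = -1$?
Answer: $\frac{781}{5} \approx 156.2$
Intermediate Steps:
$o{\left(n \right)} = \frac{1}{5} - \frac{2 n^{2}}{5}$ ($o{\left(n \right)} = - \frac{\left(n^{2} + n n\right) - 1}{5} = - \frac{\left(n^{2} + n^{2}\right) - 1}{5} = - \frac{2 n^{2} - 1}{5} = - \frac{-1 + 2 n^{2}}{5} = \frac{1}{5} - \frac{2 n^{2}}{5}$)
$D{\left(T,L \right)} = \left(-9 + T\right) \left(49 + L\right)$
$\left(-7\right)^{4} - D{\left(55,o{\left(-1 \right)} \right)} = \left(-7\right)^{4} - \left(-441 - 9 \left(\frac{1}{5} - \frac{2 \left(-1\right)^{2}}{5}\right) + 49 \cdot 55 + \left(\frac{1}{5} - \frac{2 \left(-1\right)^{2}}{5}\right) 55\right) = 2401 - \left(-441 - 9 \left(\frac{1}{5} - \frac{2}{5}\right) + 2695 + \left(\frac{1}{5} - \frac{2}{5}\right) 55\right) = 2401 - \left(-441 - - \frac{9}{5} + 2695 - 11\right) = 2401 - \left(-441 + \frac{9}{5} + 2695 - 11\right) = 2401 - \frac{11224}{5} = \frac{781}{5}$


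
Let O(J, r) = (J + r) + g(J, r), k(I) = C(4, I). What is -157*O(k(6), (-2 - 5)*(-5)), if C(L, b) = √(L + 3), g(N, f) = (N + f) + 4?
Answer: -11618 - 314*√7 ≈ -12449.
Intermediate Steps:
g(N, f) = 4 + N + f
C(L, b) = √(3 + L)
k(I) = √7 (k(I) = √(3 + 4) = √7)
O(J, r) = 4 + 2*J + 2*r (O(J, r) = (J + r) + (4 + J + r) = 4 + 2*J + 2*r)
-157*O(k(6), (-2 - 5)*(-5)) = -157*(4 + 2*√7 + 2*((-2 - 5)*(-5))) = -157*(4 + 2*√7 + 2*(-7*(-5))) = -157*(4 + 2*√7 + 2*35) = -157*(4 + 2*√7 + 70) = -157*(74 + 2*√7) = -11618 - 314*√7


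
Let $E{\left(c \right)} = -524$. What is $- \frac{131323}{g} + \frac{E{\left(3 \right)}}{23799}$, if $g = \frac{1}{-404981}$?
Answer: $\frac{1265709829419013}{23799} \approx 5.3183 \cdot 10^{10}$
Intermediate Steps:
$g = - \frac{1}{404981} \approx -2.4693 \cdot 10^{-6}$
$- \frac{131323}{g} + \frac{E{\left(3 \right)}}{23799} = - \frac{131323}{- \frac{1}{404981}} - \frac{524}{23799} = \left(-131323\right) \left(-404981\right) - \frac{524}{23799} = 53183319863 - \frac{524}{23799} = \frac{1265709829419013}{23799}$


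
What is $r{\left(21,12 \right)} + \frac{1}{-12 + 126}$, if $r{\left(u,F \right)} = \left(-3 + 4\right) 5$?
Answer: $\frac{571}{114} \approx 5.0088$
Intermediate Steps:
$r{\left(u,F \right)} = 5$ ($r{\left(u,F \right)} = 1 \cdot 5 = 5$)
$r{\left(21,12 \right)} + \frac{1}{-12 + 126} = 5 + \frac{1}{-12 + 126} = 5 + \frac{1}{114} = \frac{571}{114}$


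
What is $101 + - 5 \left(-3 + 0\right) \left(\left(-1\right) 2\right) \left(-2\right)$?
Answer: $161$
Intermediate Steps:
$101 + - 5 \left(-3 + 0\right) \left(\left(-1\right) 2\right) \left(-2\right) = 101 + - 5 \left(\left(-3\right) \left(-2\right)\right) \left(-2\right) = 101 + \left(-5\right) 6 \left(-2\right) = 101 - -60 = 101 + 60 = 161$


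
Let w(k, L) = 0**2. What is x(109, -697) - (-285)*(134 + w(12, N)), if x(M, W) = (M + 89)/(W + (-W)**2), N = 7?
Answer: 3087737913/80852 ≈ 38190.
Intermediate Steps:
w(k, L) = 0
x(M, W) = (89 + M)/(W + W**2)
x(109, -697) - (-285)*(134 + w(12, N)) = (89 + 109)/((-697)*(1 - 697)) - (-285)*(134 + 0) = -1/697*198/(-696) - (-285)*134 = -1/697*(-1/696)*198 - 1*(-38190) = 33/80852 + 38190 = 3087737913/80852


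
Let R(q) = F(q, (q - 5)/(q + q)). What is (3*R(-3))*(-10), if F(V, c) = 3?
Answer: -90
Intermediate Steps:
R(q) = 3
(3*R(-3))*(-10) = (3*3)*(-10) = 9*(-10) = -90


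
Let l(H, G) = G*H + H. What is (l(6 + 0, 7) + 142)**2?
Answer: 36100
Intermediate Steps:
l(H, G) = H + G*H
(l(6 + 0, 7) + 142)**2 = ((6 + 0)*(1 + 7) + 142)**2 = (6*8 + 142)**2 = (48 + 142)**2 = 190**2 = 36100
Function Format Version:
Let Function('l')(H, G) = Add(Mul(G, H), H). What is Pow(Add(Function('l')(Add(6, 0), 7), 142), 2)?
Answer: 36100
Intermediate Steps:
Function('l')(H, G) = Add(H, Mul(G, H))
Pow(Add(Function('l')(Add(6, 0), 7), 142), 2) = Pow(Add(Mul(Add(6, 0), Add(1, 7)), 142), 2) = Pow(Add(Mul(6, 8), 142), 2) = Pow(Add(48, 142), 2) = Pow(190, 2) = 36100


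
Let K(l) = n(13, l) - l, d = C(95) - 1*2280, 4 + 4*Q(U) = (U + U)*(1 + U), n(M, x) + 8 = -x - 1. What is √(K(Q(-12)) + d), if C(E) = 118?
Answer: I*√2301 ≈ 47.969*I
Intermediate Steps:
n(M, x) = -9 - x (n(M, x) = -8 + (-x - 1) = -8 + (-1 - x) = -9 - x)
Q(U) = -1 + U*(1 + U)/2 (Q(U) = -1 + ((U + U)*(1 + U))/4 = -1 + ((2*U)*(1 + U))/4 = -1 + (2*U*(1 + U))/4 = -1 + U*(1 + U)/2)
d = -2162 (d = 118 - 1*2280 = 118 - 2280 = -2162)
K(l) = -9 - 2*l (K(l) = (-9 - l) - l = -9 - 2*l)
√(K(Q(-12)) + d) = √((-9 - 2*(-1 + (½)*(-12) + (½)*(-12)²)) - 2162) = √((-9 - 2*(-1 - 6 + (½)*144)) - 2162) = √((-9 - 2*(-1 - 6 + 72)) - 2162) = √((-9 - 2*65) - 2162) = √((-9 - 130) - 2162) = √(-139 - 2162) = √(-2301) = I*√2301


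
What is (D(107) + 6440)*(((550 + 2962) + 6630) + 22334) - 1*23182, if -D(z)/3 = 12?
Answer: 207953122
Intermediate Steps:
D(z) = -36 (D(z) = -3*12 = -36)
(D(107) + 6440)*(((550 + 2962) + 6630) + 22334) - 1*23182 = (-36 + 6440)*(((550 + 2962) + 6630) + 22334) - 1*23182 = 6404*((3512 + 6630) + 22334) - 23182 = 6404*(10142 + 22334) - 23182 = 6404*32476 - 23182 = 207976304 - 23182 = 207953122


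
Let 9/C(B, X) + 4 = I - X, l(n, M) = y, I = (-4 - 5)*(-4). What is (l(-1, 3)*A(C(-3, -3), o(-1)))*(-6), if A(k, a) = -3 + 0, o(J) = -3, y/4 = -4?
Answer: -288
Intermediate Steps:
I = 36 (I = -9*(-4) = 36)
y = -16 (y = 4*(-4) = -16)
l(n, M) = -16
C(B, X) = 9/(32 - X) (C(B, X) = 9/(-4 + (36 - X)) = 9/(32 - X))
A(k, a) = -3
(l(-1, 3)*A(C(-3, -3), o(-1)))*(-6) = -16*(-3)*(-6) = 48*(-6) = -288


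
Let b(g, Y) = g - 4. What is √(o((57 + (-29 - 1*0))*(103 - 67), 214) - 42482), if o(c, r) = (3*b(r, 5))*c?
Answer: √592558 ≈ 769.78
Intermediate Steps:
b(g, Y) = -4 + g
o(c, r) = c*(-12 + 3*r) (o(c, r) = (3*(-4 + r))*c = (-12 + 3*r)*c = c*(-12 + 3*r))
√(o((57 + (-29 - 1*0))*(103 - 67), 214) - 42482) = √(3*((57 + (-29 - 1*0))*(103 - 67))*(-4 + 214) - 42482) = √(3*((57 + (-29 + 0))*36)*210 - 42482) = √(3*((57 - 29)*36)*210 - 42482) = √(3*(28*36)*210 - 42482) = √(3*1008*210 - 42482) = √(635040 - 42482) = √592558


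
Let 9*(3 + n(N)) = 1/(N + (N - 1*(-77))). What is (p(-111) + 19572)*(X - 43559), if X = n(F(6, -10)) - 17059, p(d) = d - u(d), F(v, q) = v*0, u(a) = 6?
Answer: -272437132720/231 ≈ -1.1794e+9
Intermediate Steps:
F(v, q) = 0
p(d) = -6 + d (p(d) = d - 1*6 = d - 6 = -6 + d)
n(N) = -3 + 1/(9*(77 + 2*N)) (n(N) = -3 + 1/(9*(N + (N - 1*(-77)))) = -3 + 1/(9*(N + (N + 77))) = -3 + 1/(9*(N + (77 + N))) = -3 + 1/(9*(77 + 2*N)))
X = -11823965/693 (X = 2*(-1039 - 27*0)/(9*(77 + 2*0)) - 17059 = 2*(-1039 + 0)/(9*(77 + 0)) - 17059 = (2/9)*(-1039)/77 - 17059 = (2/9)*(1/77)*(-1039) - 17059 = -2078/693 - 17059 = -11823965/693 ≈ -17062.)
(p(-111) + 19572)*(X - 43559) = ((-6 - 111) + 19572)*(-11823965/693 - 43559) = (-117 + 19572)*(-42010352/693) = 19455*(-42010352/693) = -272437132720/231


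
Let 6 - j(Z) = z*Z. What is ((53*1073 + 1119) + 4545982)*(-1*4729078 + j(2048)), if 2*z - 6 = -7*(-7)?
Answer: -22031801206240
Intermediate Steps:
z = 55/2 (z = 3 + (-7*(-7))/2 = 3 + (1/2)*49 = 3 + 49/2 = 55/2 ≈ 27.500)
j(Z) = 6 - 55*Z/2
((53*1073 + 1119) + 4545982)*(-1*4729078 + j(2048)) = ((53*1073 + 1119) + 4545982)*(-1*4729078 + (6 - 55/2*2048)) = ((56869 + 1119) + 4545982)*(-4729078 + (6 - 56320)) = (57988 + 4545982)*(-4729078 - 56314) = 4603970*(-4785392) = -22031801206240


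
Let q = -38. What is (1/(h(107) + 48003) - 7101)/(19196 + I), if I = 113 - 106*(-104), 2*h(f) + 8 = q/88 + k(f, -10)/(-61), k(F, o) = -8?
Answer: -1829628209957/7815534805725 ≈ -0.23410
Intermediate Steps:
h(f) = -22279/5368 (h(f) = -4 + (-38/88 - 8/(-61))/2 = -4 + (-38*1/88 - 8*(-1/61))/2 = -4 + (-19/44 + 8/61)/2 = -4 + (½)*(-807/2684) = -4 - 807/5368 = -22279/5368)
I = 11137 (I = 113 + 11024 = 11137)
(1/(h(107) + 48003) - 7101)/(19196 + I) = (1/(-22279/5368 + 48003) - 7101)/(19196 + 11137) = (1/(257657825/5368) - 7101)/30333 = (5368/257657825 - 7101)*(1/30333) = -1829628209957/257657825*1/30333 = -1829628209957/7815534805725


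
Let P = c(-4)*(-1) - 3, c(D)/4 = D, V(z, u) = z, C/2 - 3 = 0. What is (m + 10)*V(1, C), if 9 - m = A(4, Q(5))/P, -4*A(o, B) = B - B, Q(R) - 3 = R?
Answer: 19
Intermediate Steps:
C = 6 (C = 6 + 2*0 = 6 + 0 = 6)
c(D) = 4*D
Q(R) = 3 + R
P = 13 (P = (4*(-4))*(-1) - 3 = -16*(-1) - 3 = 16 - 3 = 13)
A(o, B) = 0 (A(o, B) = -(B - B)/4 = -1/4*0 = 0)
m = 9 (m = 9 - 0/13 = 9 - 1*0 = 9 + 0 = 9)
(m + 10)*V(1, C) = (9 + 10)*1 = 19*1 = 19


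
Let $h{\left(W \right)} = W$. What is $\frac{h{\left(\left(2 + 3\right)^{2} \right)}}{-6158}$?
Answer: $- \frac{25}{6158} \approx -0.0040598$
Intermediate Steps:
$\frac{h{\left(\left(2 + 3\right)^{2} \right)}}{-6158} = \frac{\left(2 + 3\right)^{2}}{-6158} = 5^{2} \left(- \frac{1}{6158}\right) = 25 \left(- \frac{1}{6158}\right) = - \frac{25}{6158}$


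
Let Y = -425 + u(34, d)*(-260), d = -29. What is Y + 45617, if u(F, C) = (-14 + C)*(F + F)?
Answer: 805432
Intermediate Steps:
u(F, C) = 2*F*(-14 + C) (u(F, C) = (-14 + C)*(2*F) = 2*F*(-14 + C))
Y = 759815 (Y = -425 + (2*34*(-14 - 29))*(-260) = -425 + (2*34*(-43))*(-260) = -425 - 2924*(-260) = -425 + 760240 = 759815)
Y + 45617 = 759815 + 45617 = 805432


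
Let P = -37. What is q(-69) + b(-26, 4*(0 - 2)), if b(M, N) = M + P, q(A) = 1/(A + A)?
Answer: -8695/138 ≈ -63.007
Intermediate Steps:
q(A) = 1/(2*A)
b(M, N) = -37 + M (b(M, N) = M - 37 = -37 + M)
q(-69) + b(-26, 4*(0 - 2)) = (1/2)/(-69) + (-37 - 26) = (1/2)*(-1/69) - 63 = -1/138 - 63 = -8695/138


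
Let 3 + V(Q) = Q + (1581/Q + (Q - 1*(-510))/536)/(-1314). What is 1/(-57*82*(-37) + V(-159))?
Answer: 37328112/6449402142781 ≈ 5.7878e-6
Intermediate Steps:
V(Q) = -352237/117384 - 527/(438*Q) + 704303*Q/704304 (V(Q) = -3 + (Q + (1581/Q + (Q - 1*(-510))/536)/(-1314)) = -3 + (Q + (1581/Q + (Q + 510)*(1/536))*(-1/1314)) = -3 + (Q + (1581/Q + (510 + Q)*(1/536))*(-1/1314)) = -3 + (Q + (1581/Q + (255/268 + Q/536))*(-1/1314)) = -3 + (Q + (255/268 + 1581/Q + Q/536)*(-1/1314)) = -3 + (Q + (-85/117384 - 527/(438*Q) - Q/704304)) = -3 + (-85/117384 - 527/(438*Q) + 704303*Q/704304) = -352237/117384 - 527/(438*Q) + 704303*Q/704304)
1/(-57*82*(-37) + V(-159)) = 1/(-57*82*(-37) + (1/704304)*(-847416 - 159*(-2113422 + 704303*(-159)))/(-159)) = 1/(-4674*(-37) + (1/704304)*(-1/159)*(-847416 - 159*(-2113422 - 111984177))) = 1/(172938 + (1/704304)*(-1/159)*(-847416 - 159*(-114097599))) = 1/(172938 + (1/704304)*(-1/159)*(-847416 + 18141518241)) = 1/(172938 + (1/704304)*(-1/159)*18140670825) = 1/(172938 - 6046890275/37328112) = 1/(6449402142781/37328112) = 37328112/6449402142781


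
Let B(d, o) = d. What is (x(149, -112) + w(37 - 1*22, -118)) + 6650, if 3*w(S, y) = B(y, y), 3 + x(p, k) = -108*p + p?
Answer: -28006/3 ≈ -9335.3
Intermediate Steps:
x(p, k) = -3 - 107*p (x(p, k) = -3 + (-108*p + p) = -3 - 107*p)
w(S, y) = y/3
(x(149, -112) + w(37 - 1*22, -118)) + 6650 = ((-3 - 107*149) + (⅓)*(-118)) + 6650 = ((-3 - 15943) - 118/3) + 6650 = (-15946 - 118/3) + 6650 = -47956/3 + 6650 = -28006/3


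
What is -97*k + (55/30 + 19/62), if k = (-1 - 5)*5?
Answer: 270829/93 ≈ 2912.1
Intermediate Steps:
k = -30 (k = -6*5 = -30)
-97*k + (55/30 + 19/62) = -97*(-30) + (55/30 + 19/62) = 2910 + (55*(1/30) + 19*(1/62)) = 2910 + (11/6 + 19/62) = 2910 + 199/93 = 270829/93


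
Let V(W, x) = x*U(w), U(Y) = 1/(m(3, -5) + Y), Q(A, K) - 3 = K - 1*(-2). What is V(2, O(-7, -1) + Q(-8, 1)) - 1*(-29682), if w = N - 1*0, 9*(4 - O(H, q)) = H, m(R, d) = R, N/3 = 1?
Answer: 1602925/54 ≈ 29684.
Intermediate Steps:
N = 3 (N = 3*1 = 3)
Q(A, K) = 5 + K (Q(A, K) = 3 + (K - 1*(-2)) = 3 + (K + 2) = 3 + (2 + K) = 5 + K)
O(H, q) = 4 - H/9
w = 3 (w = 3 - 1*0 = 3 + 0 = 3)
U(Y) = 1/(3 + Y)
V(W, x) = x/6 (V(W, x) = x/(3 + 3) = x/6)
V(2, O(-7, -1) + Q(-8, 1)) - 1*(-29682) = ((4 - ⅑*(-7)) + (5 + 1))/6 - 1*(-29682) = ((4 + 7/9) + 6)/6 + 29682 = (43/9 + 6)/6 + 29682 = (⅙)*(97/9) + 29682 = 97/54 + 29682 = 1602925/54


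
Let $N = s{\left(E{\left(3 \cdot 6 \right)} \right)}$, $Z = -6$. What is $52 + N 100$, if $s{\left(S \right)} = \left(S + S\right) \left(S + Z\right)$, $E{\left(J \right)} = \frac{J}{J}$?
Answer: $-948$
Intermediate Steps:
$E{\left(J \right)} = 1$
$s{\left(S \right)} = 2 S \left(-6 + S\right)$ ($s{\left(S \right)} = \left(S + S\right) \left(S - 6\right) = 2 S \left(-6 + S\right)$)
$N = -10$ ($N = 2 \cdot 1 \left(-6 + 1\right) = 2 \cdot 1 \left(-5\right) = -10$)
$52 + N 100 = 52 - 1000 = -948$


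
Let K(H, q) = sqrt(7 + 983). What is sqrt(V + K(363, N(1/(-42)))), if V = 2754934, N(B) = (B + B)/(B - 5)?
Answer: sqrt(2754934 + 3*sqrt(110)) ≈ 1659.8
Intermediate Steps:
N(B) = 2*B/(-5 + B) (N(B) = (2*B)/(-5 + B) = 2*B/(-5 + B))
K(H, q) = 3*sqrt(110) (K(H, q) = sqrt(990) = 3*sqrt(110))
sqrt(V + K(363, N(1/(-42)))) = sqrt(2754934 + 3*sqrt(110))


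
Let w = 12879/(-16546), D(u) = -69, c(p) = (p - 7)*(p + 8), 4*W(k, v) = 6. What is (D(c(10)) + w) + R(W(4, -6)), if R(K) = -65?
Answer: -2230043/16546 ≈ -134.78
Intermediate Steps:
W(k, v) = 3/2 (W(k, v) = (1/4)*6 = 3/2)
c(p) = (-7 + p)*(8 + p)
w = -12879/16546 (w = 12879*(-1/16546) = -12879/16546 ≈ -0.77838)
(D(c(10)) + w) + R(W(4, -6)) = (-69 - 12879/16546) - 65 = -1154553/16546 - 65 = -2230043/16546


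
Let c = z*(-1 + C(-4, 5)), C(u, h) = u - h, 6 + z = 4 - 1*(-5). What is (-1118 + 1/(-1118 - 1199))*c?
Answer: 77712210/2317 ≈ 33540.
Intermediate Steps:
z = 3 (z = -6 + (4 - 1*(-5)) = -6 + (4 + 5) = -6 + 9 = 3)
c = -30 (c = 3*(-1 + (-4 - 1*5)) = 3*(-1 + (-4 - 5)) = 3*(-1 - 9) = 3*(-10) = -30)
(-1118 + 1/(-1118 - 1199))*c = (-1118 + 1/(-1118 - 1199))*(-30) = (-1118 + 1/(-2317))*(-30) = (-1118 - 1/2317)*(-30) = -2590407/2317*(-30) = 77712210/2317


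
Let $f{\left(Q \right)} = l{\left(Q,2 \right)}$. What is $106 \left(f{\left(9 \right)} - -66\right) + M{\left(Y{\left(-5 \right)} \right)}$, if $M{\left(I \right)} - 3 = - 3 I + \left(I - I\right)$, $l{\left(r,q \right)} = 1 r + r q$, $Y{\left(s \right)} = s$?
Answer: $9876$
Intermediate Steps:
$l{\left(r,q \right)} = r + q r$
$f{\left(Q \right)} = 3 Q$ ($f{\left(Q \right)} = Q \left(1 + 2\right) = Q 3 = 3 Q$)
$M{\left(I \right)} = 3 - 3 I$ ($M{\left(I \right)} = 3 + \left(- 3 I + \left(I - I\right)\right) = 3 + \left(- 3 I + 0\right) = 3 - 3 I$)
$106 \left(f{\left(9 \right)} - -66\right) + M{\left(Y{\left(-5 \right)} \right)} = 106 \left(3 \cdot 9 - -66\right) + \left(3 - -15\right) = 106 \left(27 + 66\right) + \left(3 + 15\right) = 106 \cdot 93 + 18 = 9858 + 18 = 9876$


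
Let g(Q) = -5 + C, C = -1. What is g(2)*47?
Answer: -282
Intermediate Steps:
g(Q) = -6 (g(Q) = -5 - 1 = -6)
g(2)*47 = -6*47 = -282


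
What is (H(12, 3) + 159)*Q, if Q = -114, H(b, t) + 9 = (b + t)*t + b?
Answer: -23598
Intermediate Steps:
H(b, t) = -9 + b + t*(b + t) (H(b, t) = -9 + ((b + t)*t + b) = -9 + (t*(b + t) + b) = -9 + (b + t*(b + t)) = -9 + b + t*(b + t))
(H(12, 3) + 159)*Q = ((-9 + 12 + 3² + 12*3) + 159)*(-114) = ((-9 + 12 + 9 + 36) + 159)*(-114) = (48 + 159)*(-114) = 207*(-114) = -23598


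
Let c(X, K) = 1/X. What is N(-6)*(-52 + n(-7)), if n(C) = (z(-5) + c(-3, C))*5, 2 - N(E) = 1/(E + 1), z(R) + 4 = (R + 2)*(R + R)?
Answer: 2519/15 ≈ 167.93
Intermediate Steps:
z(R) = -4 + 2*R*(2 + R) (z(R) = -4 + (R + 2)*(R + R) = -4 + (2 + R)*(2*R) = -4 + 2*R*(2 + R))
N(E) = 2 - 1/(1 + E) (N(E) = 2 - 1/(E + 1) = 2 - 1/(1 + E))
n(C) = 385/3 (n(C) = ((-4 + 2*(-5)² + 4*(-5)) + 1/(-3))*5 = ((-4 + 2*25 - 20) - ⅓)*5 = ((-4 + 50 - 20) - ⅓)*5 = (26 - ⅓)*5 = (77/3)*5 = 385/3)
N(-6)*(-52 + n(-7)) = ((1 + 2*(-6))/(1 - 6))*(-52 + 385/3) = ((1 - 12)/(-5))*(229/3) = -⅕*(-11)*(229/3) = (11/5)*(229/3) = 2519/15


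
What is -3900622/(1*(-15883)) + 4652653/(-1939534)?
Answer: 7491490902549/30805618522 ≈ 243.19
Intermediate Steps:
-3900622/(1*(-15883)) + 4652653/(-1939534) = -3900622/(-15883) + 4652653*(-1/1939534) = -3900622*(-1/15883) - 4652653/1939534 = 3900622/15883 - 4652653/1939534 = 7491490902549/30805618522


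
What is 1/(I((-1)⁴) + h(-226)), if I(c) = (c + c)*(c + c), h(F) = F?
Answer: -1/222 ≈ -0.0045045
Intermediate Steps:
I(c) = 4*c² (I(c) = (2*c)*(2*c) = 4*c²)
1/(I((-1)⁴) + h(-226)) = 1/(4*((-1)⁴)² - 226) = 1/(4*1² - 226) = 1/(4*1 - 226) = 1/(4 - 226) = 1/(-222) = -1/222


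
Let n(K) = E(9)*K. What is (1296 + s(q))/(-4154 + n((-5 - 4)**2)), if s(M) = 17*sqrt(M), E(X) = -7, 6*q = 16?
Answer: -1296/4721 - 34*sqrt(6)/14163 ≈ -0.28040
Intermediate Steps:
q = 8/3 (q = (1/6)*16 = 8/3 ≈ 2.6667)
n(K) = -7*K
(1296 + s(q))/(-4154 + n((-5 - 4)**2)) = (1296 + 17*sqrt(8/3))/(-4154 - 7*(-5 - 4)**2) = (1296 + 17*(2*sqrt(6)/3))/(-4154 - 7*(-9)**2) = (1296 + 34*sqrt(6)/3)/(-4154 - 7*81) = (1296 + 34*sqrt(6)/3)/(-4154 - 567) = (1296 + 34*sqrt(6)/3)/(-4721) = (1296 + 34*sqrt(6)/3)*(-1/4721) = -1296/4721 - 34*sqrt(6)/14163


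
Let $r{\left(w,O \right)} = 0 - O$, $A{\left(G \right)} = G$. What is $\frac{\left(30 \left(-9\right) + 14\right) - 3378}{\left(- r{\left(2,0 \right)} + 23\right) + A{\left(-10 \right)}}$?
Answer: $- \frac{3634}{13} \approx -279.54$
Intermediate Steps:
$r{\left(w,O \right)} = - O$
$\frac{\left(30 \left(-9\right) + 14\right) - 3378}{\left(- r{\left(2,0 \right)} + 23\right) + A{\left(-10 \right)}} = \frac{\left(30 \left(-9\right) + 14\right) - 3378}{\left(- \left(-1\right) 0 + 23\right) - 10} = \frac{\left(-270 + 14\right) - 3378}{\left(\left(-1\right) 0 + 23\right) - 10} = \frac{-256 - 3378}{\left(0 + 23\right) - 10} = - \frac{3634}{23 - 10} = - \frac{3634}{13}$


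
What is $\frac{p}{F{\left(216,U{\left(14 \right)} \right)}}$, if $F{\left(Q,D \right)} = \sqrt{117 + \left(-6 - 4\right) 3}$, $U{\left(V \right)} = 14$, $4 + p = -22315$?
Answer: $- \frac{22319 \sqrt{87}}{87} \approx -2392.8$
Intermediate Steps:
$p = -22319$ ($p = -4 - 22315 = -22319$)
$F{\left(Q,D \right)} = \sqrt{87}$ ($F{\left(Q,D \right)} = \sqrt{117 - 30} = \sqrt{87}$)
$\frac{p}{F{\left(216,U{\left(14 \right)} \right)}} = - \frac{22319}{\sqrt{87}} = - 22319 \frac{\sqrt{87}}{87} = - \frac{22319 \sqrt{87}}{87}$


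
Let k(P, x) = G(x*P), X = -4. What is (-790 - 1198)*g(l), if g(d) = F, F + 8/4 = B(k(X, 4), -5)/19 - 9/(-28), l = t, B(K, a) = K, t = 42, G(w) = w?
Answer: 95211/19 ≈ 5011.1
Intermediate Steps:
k(P, x) = P*x (k(P, x) = x*P = P*x)
l = 42
F = -1341/532 (F = -2 + (-4*4/19 - 9/(-28)) = -2 + (-16*1/19 - 9*(-1/28)) = -2 + (-16/19 + 9/28) = -2 - 277/532 = -1341/532 ≈ -2.5207)
g(d) = -1341/532
(-790 - 1198)*g(l) = (-790 - 1198)*(-1341/532) = -1988*(-1341/532) = 95211/19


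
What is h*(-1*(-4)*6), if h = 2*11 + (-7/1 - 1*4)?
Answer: 264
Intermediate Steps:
h = 11 (h = 22 + (-7*1 - 4) = 22 + (-7 - 4) = 22 - 11 = 11)
h*(-1*(-4)*6) = 11*(-1*(-4)*6) = 11*(4*6) = 11*24 = 264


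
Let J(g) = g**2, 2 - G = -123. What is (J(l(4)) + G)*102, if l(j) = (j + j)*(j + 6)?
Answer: 665550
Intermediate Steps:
G = 125 (G = 2 - 1*(-123) = 2 + 123 = 125)
l(j) = 2*j*(6 + j) (l(j) = (2*j)*(6 + j) = 2*j*(6 + j))
(J(l(4)) + G)*102 = ((2*4*(6 + 4))**2 + 125)*102 = ((2*4*10)**2 + 125)*102 = (80**2 + 125)*102 = (6400 + 125)*102 = 6525*102 = 665550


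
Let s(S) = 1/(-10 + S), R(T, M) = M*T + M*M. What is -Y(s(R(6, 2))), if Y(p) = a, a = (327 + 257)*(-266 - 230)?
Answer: 289664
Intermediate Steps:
R(T, M) = M² + M*T (R(T, M) = M*T + M² = M² + M*T)
a = -289664 (a = 584*(-496) = -289664)
Y(p) = -289664
-Y(s(R(6, 2))) = -1*(-289664) = 289664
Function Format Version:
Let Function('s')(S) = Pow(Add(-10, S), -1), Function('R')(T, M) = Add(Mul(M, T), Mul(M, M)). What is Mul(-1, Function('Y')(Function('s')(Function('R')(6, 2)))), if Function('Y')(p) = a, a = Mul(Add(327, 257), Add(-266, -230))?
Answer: 289664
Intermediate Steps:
Function('R')(T, M) = Add(Pow(M, 2), Mul(M, T)) (Function('R')(T, M) = Add(Mul(M, T), Pow(M, 2)) = Add(Pow(M, 2), Mul(M, T)))
a = -289664 (a = Mul(584, -496) = -289664)
Function('Y')(p) = -289664
Mul(-1, Function('Y')(Function('s')(Function('R')(6, 2)))) = Mul(-1, -289664) = 289664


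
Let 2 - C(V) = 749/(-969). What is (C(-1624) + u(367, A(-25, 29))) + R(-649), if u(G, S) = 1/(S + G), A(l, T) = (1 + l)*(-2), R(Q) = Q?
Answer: -259869541/402135 ≈ -646.22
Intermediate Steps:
C(V) = 2687/969 (C(V) = 2 - 749/(-969) = 2 - 749*(-1)/969 = 2 - 1*(-749/969) = 2 + 749/969 = 2687/969)
A(l, T) = -2 - 2*l
u(G, S) = 1/(G + S)
(C(-1624) + u(367, A(-25, 29))) + R(-649) = (2687/969 + 1/(367 + (-2 - 2*(-25)))) - 649 = (2687/969 + 1/(367 + (-2 + 50))) - 649 = (2687/969 + 1/(367 + 48)) - 649 = (2687/969 + 1/415) - 649 = 1116074/402135 - 649 = -259869541/402135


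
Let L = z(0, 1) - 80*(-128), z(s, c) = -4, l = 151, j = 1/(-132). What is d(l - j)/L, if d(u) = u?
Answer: 19933/1351152 ≈ 0.014753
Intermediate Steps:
j = -1/132 ≈ -0.0075758
L = 10236 (L = -4 - 80*(-128) = -4 + 10240 = 10236)
d(l - j)/L = (151 - 1*(-1/132))/10236 = (151 + 1/132)*(1/10236) = (19933/132)*(1/10236) = 19933/1351152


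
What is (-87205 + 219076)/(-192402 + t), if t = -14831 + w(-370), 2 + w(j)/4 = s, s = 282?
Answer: -131871/206113 ≈ -0.63980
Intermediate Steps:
w(j) = 1120 (w(j) = -8 + 4*282 = -8 + 1128 = 1120)
t = -13711 (t = -14831 + 1120 = -13711)
(-87205 + 219076)/(-192402 + t) = (-87205 + 219076)/(-192402 - 13711) = 131871/(-206113) = 131871*(-1/206113) = -131871/206113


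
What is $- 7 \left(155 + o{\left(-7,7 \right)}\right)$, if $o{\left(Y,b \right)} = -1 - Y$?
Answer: $-1127$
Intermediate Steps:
$- 7 \left(155 + o{\left(-7,7 \right)}\right) = - 7 \left(155 - -6\right) = - 7 \left(155 + \left(-1 + 7\right)\right) = - 7 \left(155 + 6\right) = \left(-7\right) 161 = -1127$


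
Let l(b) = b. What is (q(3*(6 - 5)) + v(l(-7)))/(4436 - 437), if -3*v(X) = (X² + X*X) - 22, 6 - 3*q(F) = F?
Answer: -73/11997 ≈ -0.0060849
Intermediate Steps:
q(F) = 2 - F/3
v(X) = 22/3 - 2*X²/3 (v(X) = -((X² + X*X) - 22)/3 = -((X² + X²) - 22)/3 = -(2*X² - 22)/3 = -(-22 + 2*X²)/3 = 22/3 - 2*X²/3)
(q(3*(6 - 5)) + v(l(-7)))/(4436 - 437) = ((2 - (6 - 5)) + (22/3 - ⅔*(-7)²))/(4436 - 437) = ((2 - 1) + (22/3 - ⅔*49))/3999 = ((2 - ⅓*3) + (22/3 - 98/3))*(1/3999) = ((2 - 1) - 76/3)*(1/3999) = (1 - 76/3)*(1/3999) = -73/3*1/3999 = -73/11997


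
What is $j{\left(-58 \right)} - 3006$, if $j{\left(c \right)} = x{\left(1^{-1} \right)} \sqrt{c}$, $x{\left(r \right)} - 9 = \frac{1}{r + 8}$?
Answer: $-3006 + \frac{82 i \sqrt{58}}{9} \approx -3006.0 + 69.388 i$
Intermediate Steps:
$x{\left(r \right)} = 9 + \frac{1}{8 + r}$ ($x{\left(r \right)} = 9 + \frac{1}{r + 8} = 9 + \frac{1}{8 + r}$)
$j{\left(c \right)} = \frac{82 \sqrt{c}}{9}$ ($j{\left(c \right)} = \frac{73 + \frac{9}{1}}{8 + 1^{-1}} \sqrt{c} = \frac{73 + 9 \cdot 1}{8 + 1} \sqrt{c} = \frac{73 + 9}{9} \sqrt{c} = \frac{1}{9} \cdot 82 \sqrt{c} = \frac{82 \sqrt{c}}{9}$)
$j{\left(-58 \right)} - 3006 = \frac{82 \sqrt{-58}}{9} - 3006 = \frac{82 i \sqrt{58}}{9} - 3006 = -3006 + \frac{82 i \sqrt{58}}{9}$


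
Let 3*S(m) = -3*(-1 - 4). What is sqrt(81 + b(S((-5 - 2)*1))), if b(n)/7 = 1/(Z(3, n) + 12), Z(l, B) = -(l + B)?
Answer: sqrt(331)/2 ≈ 9.0967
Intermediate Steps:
Z(l, B) = -B - l (Z(l, B) = -(B + l) = -B - l)
S(m) = 5 (S(m) = (-3*(-1 - 4))/3 = (-3*(-5))/3 = (1/3)*15 = 5)
b(n) = 7/(9 - n) (b(n) = 7/((-n - 1*3) + 12) = 7/((-n - 3) + 12) = 7/((-3 - n) + 12) = 7/(9 - n))
sqrt(81 + b(S((-5 - 2)*1))) = sqrt(81 - 7/(-9 + 5)) = sqrt(81 - 7/(-4)) = sqrt(81 - 7*(-1/4)) = sqrt(81 + 7/4) = sqrt(331/4) = sqrt(331)/2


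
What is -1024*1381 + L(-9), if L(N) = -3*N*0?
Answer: -1414144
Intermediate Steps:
L(N) = 0
-1024*1381 + L(-9) = -1024*1381 + 0 = -1414144 + 0 = -1414144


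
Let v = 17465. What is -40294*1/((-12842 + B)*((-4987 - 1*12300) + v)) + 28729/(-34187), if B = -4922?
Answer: -44731668595/54049510252 ≈ -0.82761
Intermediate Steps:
-40294*1/((-12842 + B)*((-4987 - 1*12300) + v)) + 28729/(-34187) = -40294*1/((-12842 - 4922)*((-4987 - 1*12300) + 17465)) + 28729/(-34187) = -40294*(-1/(17764*((-4987 - 12300) + 17465))) + 28729*(-1/34187) = -40294*(-1/(17764*(-17287 + 17465))) - 28729/34187 = -40294/(178*(-17764)) - 28729/34187 = -40294/(-3161992) - 28729/34187 = -40294*(-1/3161992) - 28729/34187 = 20147/1580996 - 28729/34187 = -44731668595/54049510252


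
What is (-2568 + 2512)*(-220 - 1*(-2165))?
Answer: -108920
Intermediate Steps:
(-2568 + 2512)*(-220 - 1*(-2165)) = -56*(-220 + 2165) = -56*1945 = -108920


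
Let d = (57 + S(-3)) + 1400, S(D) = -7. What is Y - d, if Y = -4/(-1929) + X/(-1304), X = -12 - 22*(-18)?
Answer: -456011090/314427 ≈ -1450.3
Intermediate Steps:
X = 384 (X = -12 + 396 = 384)
Y = -91940/314427 (Y = -4/(-1929) + 384/(-1304) = -4*(-1/1929) + 384*(-1/1304) = 4/1929 - 48/163 = -91940/314427 ≈ -0.29241)
d = 1450 (d = (57 - 7) + 1400 = 50 + 1400 = 1450)
Y - d = -91940/314427 - 1*1450 = -91940/314427 - 1450 = -456011090/314427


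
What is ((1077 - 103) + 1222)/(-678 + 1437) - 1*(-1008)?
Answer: 255756/253 ≈ 1010.9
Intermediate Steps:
((1077 - 103) + 1222)/(-678 + 1437) - 1*(-1008) = (974 + 1222)/759 + 1008 = 2196*(1/759) + 1008 = 732/253 + 1008 = 255756/253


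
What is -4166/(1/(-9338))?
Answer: 38902108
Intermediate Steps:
-4166/(1/(-9338)) = -4166/(-1/9338) = -4166*(-9338) = 38902108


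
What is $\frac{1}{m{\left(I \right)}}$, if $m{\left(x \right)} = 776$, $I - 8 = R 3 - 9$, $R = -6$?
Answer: $\frac{1}{776} \approx 0.0012887$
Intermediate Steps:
$I = -19$ ($I = 8 - 27 = -19$)
$\frac{1}{m{\left(I \right)}} = \frac{1}{776}$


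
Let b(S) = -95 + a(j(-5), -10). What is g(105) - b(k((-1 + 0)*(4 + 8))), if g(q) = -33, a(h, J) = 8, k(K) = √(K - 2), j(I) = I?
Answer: 54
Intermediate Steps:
k(K) = √(-2 + K)
b(S) = -87 (b(S) = -95 + 8 = -87)
g(105) - b(k((-1 + 0)*(4 + 8))) = -33 - 1*(-87) = -33 + 87 = 54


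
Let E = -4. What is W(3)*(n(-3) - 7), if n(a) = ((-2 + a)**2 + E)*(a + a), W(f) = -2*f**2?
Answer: 2394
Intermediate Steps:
n(a) = 2*a*(-4 + (-2 + a)**2) (n(a) = ((-2 + a)**2 - 4)*(a + a) = (-4 + (-2 + a)**2)*(2*a) = 2*a*(-4 + (-2 + a)**2))
W(3)*(n(-3) - 7) = (-2*3**2)*(2*(-3)**2*(-4 - 3) - 7) = (-2*9)*(2*9*(-7) - 7) = -18*(-126 - 7) = -18*(-133) = 2394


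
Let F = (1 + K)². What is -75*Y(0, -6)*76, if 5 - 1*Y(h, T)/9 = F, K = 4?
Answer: 1026000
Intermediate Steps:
F = 25 (F = (1 + 4)² = 5² = 25)
Y(h, T) = -180 (Y(h, T) = 45 - 9*25 = 45 - 225 = -180)
-75*Y(0, -6)*76 = -75*(-180)*76 = 13500*76 = 1026000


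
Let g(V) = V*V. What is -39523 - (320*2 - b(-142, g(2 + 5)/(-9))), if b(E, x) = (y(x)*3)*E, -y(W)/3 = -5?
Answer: -46553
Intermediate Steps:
y(W) = 15 (y(W) = -3*(-5) = 15)
g(V) = V²
b(E, x) = 45*E (b(E, x) = (15*3)*E = 45*E)
-39523 - (320*2 - b(-142, g(2 + 5)/(-9))) = -39523 - (320*2 - 45*(-142)) = -39523 - (640 - 1*(-6390)) = -39523 - (640 + 6390) = -39523 - 1*7030 = -39523 - 7030 = -46553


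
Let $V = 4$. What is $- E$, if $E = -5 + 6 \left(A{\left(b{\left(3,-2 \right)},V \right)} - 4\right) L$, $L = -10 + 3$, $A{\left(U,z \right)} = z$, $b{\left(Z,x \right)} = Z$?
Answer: $5$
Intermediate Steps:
$L = -7$
$E = -5$ ($E = -5 + 6 \left(4 - 4\right) \left(-7\right) = -5 + 6 \cdot 0 \left(-7\right) = -5 + 0 \left(-7\right) = -5 + 0 = -5$)
$- E = \left(-1\right) \left(-5\right) = 5$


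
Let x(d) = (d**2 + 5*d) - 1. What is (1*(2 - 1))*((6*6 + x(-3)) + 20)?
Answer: 49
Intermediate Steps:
x(d) = -1 + d**2 + 5*d
(1*(2 - 1))*((6*6 + x(-3)) + 20) = (1*(2 - 1))*((6*6 + (-1 + (-3)**2 + 5*(-3))) + 20) = (1*1)*((36 + (-1 + 9 - 15)) + 20) = 1*((36 - 7) + 20) = 1*(29 + 20) = 1*49 = 49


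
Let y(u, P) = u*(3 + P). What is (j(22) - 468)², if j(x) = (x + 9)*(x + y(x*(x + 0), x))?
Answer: 140860598596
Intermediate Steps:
j(x) = (9 + x)*(x + x²*(3 + x)) (j(x) = (x + 9)*(x + (x*(x + 0))*(3 + x)) = (9 + x)*(x + (x*x)*(3 + x)) = (9 + x)*(x + x²*(3 + x)))
(j(22) - 468)² = (22*(9 + 22³ + 12*22² + 28*22) - 468)² = (22*(9 + 10648 + 12*484 + 616) - 468)² = (22*(9 + 10648 + 5808 + 616) - 468)² = (22*17081 - 468)² = (375782 - 468)² = 375314² = 140860598596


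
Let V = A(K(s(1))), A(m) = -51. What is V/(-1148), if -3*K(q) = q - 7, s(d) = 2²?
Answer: 51/1148 ≈ 0.044425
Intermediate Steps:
s(d) = 4
K(q) = 7/3 - q/3 (K(q) = -(q - 7)/3 = -(-7 + q)/3 = 7/3 - q/3)
V = -51
V/(-1148) = -51/(-1148) = -51*(-1/1148) = 51/1148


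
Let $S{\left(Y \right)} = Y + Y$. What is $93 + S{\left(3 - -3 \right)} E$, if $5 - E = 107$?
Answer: $-1131$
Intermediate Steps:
$S{\left(Y \right)} = 2 Y$
$E = -102$ ($E = 5 - 107 = -102$)
$93 + S{\left(3 - -3 \right)} E = 93 + 2 \left(3 - -3\right) \left(-102\right) = 93 + 2 \left(3 + 3\right) \left(-102\right) = 93 + 2 \cdot 6 \left(-102\right) = 93 + 12 \left(-102\right) = 93 - 1224 = -1131$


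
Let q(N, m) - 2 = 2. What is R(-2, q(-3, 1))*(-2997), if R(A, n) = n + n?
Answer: -23976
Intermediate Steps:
q(N, m) = 4 (q(N, m) = 2 + 2 = 4)
R(A, n) = 2*n
R(-2, q(-3, 1))*(-2997) = (2*4)*(-2997) = 8*(-2997) = -23976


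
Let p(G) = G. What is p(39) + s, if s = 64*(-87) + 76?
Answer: -5453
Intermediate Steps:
s = -5492 (s = -5568 + 76 = -5492)
p(39) + s = 39 - 5492 = -5453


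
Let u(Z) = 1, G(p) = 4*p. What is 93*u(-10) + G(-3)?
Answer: 81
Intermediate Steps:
93*u(-10) + G(-3) = 93*1 + 4*(-3) = 93 - 12 = 81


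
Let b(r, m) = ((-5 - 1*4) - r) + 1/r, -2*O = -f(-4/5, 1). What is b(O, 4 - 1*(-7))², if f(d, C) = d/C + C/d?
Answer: 215473041/2689600 ≈ 80.113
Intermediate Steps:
f(d, C) = C/d + d/C
O = -41/40 (O = -(-1)*(1/(-4/5) - 4/5/1)/2 = -(-1)*(1/(-4*⅕) - 4*⅕*1)/2 = -(-1)*(1/(-⅘) - ⅘*1)/2 = -(-1)*(1*(-5/4) - ⅘)/2 = -(-1)*(-5/4 - ⅘)/2 = -(-1)*(-41)/(2*20) = -½*41/20 = -41/40 ≈ -1.0250)
b(r, m) = -9 + 1/r - r (b(r, m) = ((-5 - 4) - r) + 1/r = (-9 - r) + 1/r = -9 + 1/r - r)
b(O, 4 - 1*(-7))² = (-9 + 1/(-41/40) - 1*(-41/40))² = (-9 - 40/41 + 41/40)² = (-14679/1640)² = 215473041/2689600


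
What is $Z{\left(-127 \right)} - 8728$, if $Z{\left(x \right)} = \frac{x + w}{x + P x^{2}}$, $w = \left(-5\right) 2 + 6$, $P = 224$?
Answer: $- \frac{31532247963}{3612769} \approx -8728.0$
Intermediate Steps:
$w = -4$ ($w = -10 + 6 = -4$)
$Z{\left(x \right)} = \frac{-4 + x}{x + 224 x^{2}}$ ($Z{\left(x \right)} = \frac{x - 4}{x + 224 x^{2}} = \frac{-4 + x}{x + 224 x^{2}}$)
$Z{\left(-127 \right)} - 8728 = \frac{-4 - 127}{\left(-127\right) \left(1 + 224 \left(-127\right)\right)} - 8728 = \left(- \frac{1}{127}\right) \frac{1}{1 - 28448} \left(-131\right) - 8728 = \left(- \frac{1}{127}\right) \frac{1}{-28447} \left(-131\right) - 8728 = \left(- \frac{1}{127}\right) \left(- \frac{1}{28447}\right) \left(-131\right) - 8728 = - \frac{131}{3612769} - 8728 = - \frac{31532247963}{3612769}$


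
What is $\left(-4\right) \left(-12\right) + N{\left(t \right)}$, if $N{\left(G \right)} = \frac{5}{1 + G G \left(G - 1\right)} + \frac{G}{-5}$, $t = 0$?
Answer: $53$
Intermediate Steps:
$N{\left(G \right)} = \frac{5}{1 + G^{2} \left(-1 + G\right)} - \frac{G}{5}$ ($N{\left(G \right)} = \frac{5}{1 + G G \left(-1 + G\right)} + G \left(- \frac{1}{5}\right) = \frac{5}{1 + G^{2} \left(-1 + G\right)} - \frac{G}{5}$)
$\left(-4\right) \left(-12\right) + N{\left(t \right)} = \left(-4\right) \left(-12\right) + \frac{25 + 0^{3} - 0 - 0^{4}}{5 \left(1 + 0^{3} - 0^{2}\right)} = 48 + \frac{25 + 0 + 0 - 0}{5 \left(1 + 0 - 0\right)} = 48 + \frac{25 + 0 + 0 + 0}{5 \left(1 + 0 + 0\right)} = 48 + \frac{1}{5} \cdot 1^{-1} \cdot 25 = 48 + \frac{1}{5} \cdot 1 \cdot 25 = 48 + 5 = 53$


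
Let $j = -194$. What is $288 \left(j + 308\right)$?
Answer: $32832$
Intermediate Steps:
$288 \left(j + 308\right) = 288 \left(-194 + 308\right) = 288 \cdot 114 = 32832$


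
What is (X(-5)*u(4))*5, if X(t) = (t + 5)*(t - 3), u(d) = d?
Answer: 0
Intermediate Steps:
X(t) = (-3 + t)*(5 + t) (X(t) = (5 + t)*(-3 + t) = (-3 + t)*(5 + t))
(X(-5)*u(4))*5 = ((-15 + (-5)² + 2*(-5))*4)*5 = ((-15 + 25 - 10)*4)*5 = (0*4)*5 = 0*5 = 0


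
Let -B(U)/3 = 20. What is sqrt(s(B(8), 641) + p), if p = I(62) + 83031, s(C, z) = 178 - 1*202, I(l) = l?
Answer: sqrt(83069) ≈ 288.22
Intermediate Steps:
B(U) = -60 (B(U) = -3*20 = -60)
s(C, z) = -24 (s(C, z) = 178 - 202 = -24)
p = 83093 (p = 62 + 83031 = 83093)
sqrt(s(B(8), 641) + p) = sqrt(-24 + 83093) = sqrt(83069)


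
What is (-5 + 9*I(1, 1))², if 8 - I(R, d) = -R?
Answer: 5776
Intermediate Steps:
I(R, d) = 8 + R (I(R, d) = 8 - (-1)*R = 8 + R)
(-5 + 9*I(1, 1))² = (-5 + 9*(8 + 1))² = (-5 + 9*9)² = (-5 + 81)² = 76² = 5776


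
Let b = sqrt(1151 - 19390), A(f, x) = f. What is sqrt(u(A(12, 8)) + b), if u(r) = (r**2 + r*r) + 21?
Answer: sqrt(309 + I*sqrt(18239)) ≈ 17.975 + 3.7566*I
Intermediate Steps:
u(r) = 21 + 2*r**2 (u(r) = (r**2 + r**2) + 21 = 2*r**2 + 21 = 21 + 2*r**2)
b = I*sqrt(18239) (b = sqrt(-18239) = I*sqrt(18239) ≈ 135.05*I)
sqrt(u(A(12, 8)) + b) = sqrt((21 + 2*12**2) + I*sqrt(18239)) = sqrt((21 + 2*144) + I*sqrt(18239)) = sqrt((21 + 288) + I*sqrt(18239)) = sqrt(309 + I*sqrt(18239))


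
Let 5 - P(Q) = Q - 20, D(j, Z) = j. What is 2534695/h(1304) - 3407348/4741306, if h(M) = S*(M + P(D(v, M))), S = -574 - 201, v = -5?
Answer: -1554045134147/490179920810 ≈ -3.1704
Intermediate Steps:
P(Q) = 25 - Q (P(Q) = 5 - (Q - 20) = 5 - (-20 + Q) = 5 + (20 - Q) = 25 - Q)
S = -775
h(M) = -23250 - 775*M (h(M) = -775*(M + (25 - 1*(-5))) = -775*(M + (25 + 5)) = -775*(M + 30) = -775*(30 + M) = -23250 - 775*M)
2534695/h(1304) - 3407348/4741306 = 2534695/(-23250 - 775*1304) - 3407348/4741306 = 2534695/(-23250 - 1010600) - 3407348*1/4741306 = 2534695/(-1033850) - 1703674/2370653 = 2534695*(-1/1033850) - 1703674/2370653 = -506939/206770 - 1703674/2370653 = -1554045134147/490179920810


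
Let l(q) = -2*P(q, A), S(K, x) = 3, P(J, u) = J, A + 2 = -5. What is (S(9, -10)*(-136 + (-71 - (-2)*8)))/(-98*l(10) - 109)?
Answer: -191/617 ≈ -0.30956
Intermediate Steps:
A = -7 (A = -2 - 5 = -7)
l(q) = -2*q
(S(9, -10)*(-136 + (-71 - (-2)*8)))/(-98*l(10) - 109) = (3*(-136 + (-71 - (-2)*8)))/(-(-196)*10 - 109) = (3*(-136 + (-71 - 1*(-16))))/(-98*(-20) - 109) = (3*(-136 + (-71 + 16)))/(1960 - 109) = (3*(-136 - 55))/1851 = (3*(-191))*(1/1851) = -573*1/1851 = -191/617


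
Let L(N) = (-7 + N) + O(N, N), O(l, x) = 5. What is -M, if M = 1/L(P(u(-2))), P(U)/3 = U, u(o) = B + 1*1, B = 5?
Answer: -1/16 ≈ -0.062500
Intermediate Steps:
u(o) = 6 (u(o) = 5 + 1*1 = 5 + 1 = 6)
P(U) = 3*U
L(N) = -2 + N (L(N) = (-7 + N) + 5 = -2 + N)
M = 1/16 (M = 1/(-2 + 3*6) = 1/(-2 + 18) = 1/16 ≈ 0.062500)
-M = -1*1/16 = -1/16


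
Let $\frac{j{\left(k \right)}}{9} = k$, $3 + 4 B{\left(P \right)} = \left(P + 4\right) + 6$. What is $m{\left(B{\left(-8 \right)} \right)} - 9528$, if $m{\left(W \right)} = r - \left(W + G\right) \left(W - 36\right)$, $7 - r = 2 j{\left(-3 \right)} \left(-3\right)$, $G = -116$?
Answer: $- \frac{222353}{16} \approx -13897.0$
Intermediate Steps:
$B{\left(P \right)} = \frac{7}{4} + \frac{P}{4}$ ($B{\left(P \right)} = - \frac{3}{4} + \frac{\left(P + 4\right) + 6}{4} = - \frac{3}{4} + \frac{\left(4 + P\right) + 6}{4} = - \frac{3}{4} + \frac{10 + P}{4} = - \frac{3}{4} + \left(\frac{5}{2} + \frac{P}{4}\right) = \frac{7}{4} + \frac{P}{4}$)
$j{\left(k \right)} = 9 k$
$r = -155$ ($r = 7 - 2 \cdot 9 \left(-3\right) \left(-3\right) = 7 - 2 \left(-27\right) \left(-3\right) = 7 - \left(-54\right) \left(-3\right) = 7 - 162 = -155$)
$m{\left(W \right)} = -155 - \left(-116 + W\right) \left(-36 + W\right)$ ($m{\left(W \right)} = -155 - \left(W - 116\right) \left(W - 36\right) = -155 - \left(-116 + W\right) \left(-36 + W\right)$)
$m{\left(B{\left(-8 \right)} \right)} - 9528 = \left(-4331 - \left(\frac{7}{4} + \frac{1}{4} \left(-8\right)\right)^{2} + 152 \left(\frac{7}{4} + \frac{1}{4} \left(-8\right)\right)\right) - 9528 = \left(-4331 - \left(\frac{7}{4} - 2\right)^{2} + 152 \left(\frac{7}{4} - 2\right)\right) - 9528 = \left(-4331 - \left(- \frac{1}{4}\right)^{2} + 152 \left(- \frac{1}{4}\right)\right) - 9528 = \left(-4331 - \frac{1}{16} - 38\right) - 9528 = - \frac{69905}{16} - 9528 = - \frac{222353}{16}$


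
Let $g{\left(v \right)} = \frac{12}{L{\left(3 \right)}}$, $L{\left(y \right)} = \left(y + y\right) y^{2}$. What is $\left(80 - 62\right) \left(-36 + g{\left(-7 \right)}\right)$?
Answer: $-644$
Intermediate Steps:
$L{\left(y \right)} = 2 y^{3}$ ($L{\left(y \right)} = 2 y y^{2} = 2 y^{3}$)
$g{\left(v \right)} = \frac{2}{9}$ ($g{\left(v \right)} = \frac{12}{2 \cdot 3^{3}} = \frac{12}{2 \cdot 27} = \frac{12}{54} = 12 \cdot \frac{1}{54} = \frac{2}{9}$)
$\left(80 - 62\right) \left(-36 + g{\left(-7 \right)}\right) = \left(80 - 62\right) \left(-36 + \frac{2}{9}\right) = \left(80 - 62\right) \left(- \frac{322}{9}\right) = 18 \left(- \frac{322}{9}\right) = -644$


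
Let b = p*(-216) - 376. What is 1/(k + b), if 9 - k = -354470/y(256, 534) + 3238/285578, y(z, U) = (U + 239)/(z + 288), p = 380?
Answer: 110375897/18434079924074 ≈ 5.9876e-6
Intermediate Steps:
y(z, U) = (239 + U)/(288 + z)
k = 27535234887106/110375897 (k = 9 - (-354470*(288 + 256)/(239 + 534) + 3238/285578) = 9 - (-354470/(773/544) + 3238*(1/285578)) = 9 - (-354470/((1/544)*773) + 1619/142789) = 9 - (-354470/773/544 + 1619/142789) = 9 - (-354470*544/773 + 1619/142789) = 9 - (-192831680/773 + 1619/142789) = 9 - 1*(-27534241504033/110375897) = 9 + 27534241504033/110375897 = 27535234887106/110375897 ≈ 2.4947e+5)
b = -82456 (b = 380*(-216) - 376 = -82080 - 376 = -82456)
1/(k + b) = 1/(27535234887106/110375897 - 82456) = 1/(18434079924074/110375897) = 110375897/18434079924074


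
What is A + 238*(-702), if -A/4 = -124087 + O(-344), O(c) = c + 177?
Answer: 329940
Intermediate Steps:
O(c) = 177 + c
A = 497016 (A = -4*(-124087 + (177 - 344)) = -4*(-124087 - 167) = -4*(-124254) = 497016)
A + 238*(-702) = 497016 + 238*(-702) = 497016 - 167076 = 329940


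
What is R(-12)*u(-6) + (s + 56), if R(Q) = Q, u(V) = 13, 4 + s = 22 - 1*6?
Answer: -88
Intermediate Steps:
s = 12 (s = -4 + (22 - 1*6) = -4 + (22 - 6) = -4 + 16 = 12)
R(-12)*u(-6) + (s + 56) = -12*13 + (12 + 56) = -156 + 68 = -88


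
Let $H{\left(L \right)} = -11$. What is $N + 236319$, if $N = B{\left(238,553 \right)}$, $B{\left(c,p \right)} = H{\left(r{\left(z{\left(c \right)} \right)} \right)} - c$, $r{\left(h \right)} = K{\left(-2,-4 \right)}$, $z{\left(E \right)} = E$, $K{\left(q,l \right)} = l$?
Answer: $236070$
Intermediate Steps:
$r{\left(h \right)} = -4$
$B{\left(c,p \right)} = -11 - c$
$N = -249$ ($N = -11 - 238 = -249$)
$N + 236319 = -249 + 236319 = 236070$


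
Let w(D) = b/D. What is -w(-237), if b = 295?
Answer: 295/237 ≈ 1.2447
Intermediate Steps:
w(D) = 295/D
-w(-237) = -295/(-237) = -295*(-1)/237 = -1*(-295/237) = 295/237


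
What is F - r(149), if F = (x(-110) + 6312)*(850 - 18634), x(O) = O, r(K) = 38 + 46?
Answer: -110296452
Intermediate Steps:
r(K) = 84
F = -110296368 (F = (-110 + 6312)*(850 - 18634) = 6202*(-17784) = -110296368)
F - r(149) = -110296368 - 1*84 = -110296368 - 84 = -110296452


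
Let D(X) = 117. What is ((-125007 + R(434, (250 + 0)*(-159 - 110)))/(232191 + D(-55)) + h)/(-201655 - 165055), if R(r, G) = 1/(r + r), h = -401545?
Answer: 16193797014511/14788926135648 ≈ 1.0950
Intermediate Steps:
R(r, G) = 1/(2*r)
((-125007 + R(434, (250 + 0)*(-159 - 110)))/(232191 + D(-55)) + h)/(-201655 - 165055) = ((-125007 + (½)/434)/(232191 + 117) - 401545)/(-201655 - 165055) = ((-125007 + (½)*(1/434))/232308 - 401545)/(-366710) = ((-125007 + 1/868)*(1/232308) - 401545)*(-1/366710) = (-108506075/868*1/232308 - 401545)*(-1/366710) = (-108506075/201643344 - 401545)*(-1/366710) = -80968985072555/201643344*(-1/366710) = 16193797014511/14788926135648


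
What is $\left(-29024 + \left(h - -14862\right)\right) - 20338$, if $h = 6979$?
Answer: $-27521$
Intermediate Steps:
$\left(-29024 + \left(h - -14862\right)\right) - 20338 = \left(-29024 + \left(6979 - -14862\right)\right) - 20338 = \left(-29024 + \left(6979 + 14862\right)\right) - 20338 = \left(-29024 + 21841\right) - 20338 = -7183 - 20338 = -27521$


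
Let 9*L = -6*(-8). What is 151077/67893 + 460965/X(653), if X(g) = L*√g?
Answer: 50359/22631 + 1382895*√653/10448 ≈ 3384.5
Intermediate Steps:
L = 16/3 (L = (-6*(-8))/9 = (⅑)*48 = 16/3 ≈ 5.3333)
X(g) = 16*√g/3
151077/67893 + 460965/X(653) = 151077/67893 + 460965/((16*√653/3)) = 151077*(1/67893) + 460965*(3*√653/10448) = 50359/22631 + 1382895*√653/10448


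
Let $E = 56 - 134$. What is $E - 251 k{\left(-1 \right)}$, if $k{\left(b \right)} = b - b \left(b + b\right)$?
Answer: $675$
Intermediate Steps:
$E = -78$
$k{\left(b \right)} = b - 2 b^{2}$ ($k{\left(b \right)} = b - b 2 b = b - 2 b^{2}$)
$E - 251 k{\left(-1 \right)} = -78 - 251 \left(- (1 - -2)\right) = -78 - 251 \left(- (1 + 2)\right) = -78 - 251 \left(\left(-1\right) 3\right) = -78 - -753 = -78 + 753 = 675$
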